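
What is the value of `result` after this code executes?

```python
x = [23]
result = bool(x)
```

x = [23]; result = True

True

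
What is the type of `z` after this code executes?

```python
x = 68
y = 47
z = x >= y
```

Comparison returns bool

bool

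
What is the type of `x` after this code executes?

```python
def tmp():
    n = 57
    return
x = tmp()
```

Bare return returns None

NoneType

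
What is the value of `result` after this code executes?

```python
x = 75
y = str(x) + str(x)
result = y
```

x = 75; y = '7575'; result = '7575'

'7575'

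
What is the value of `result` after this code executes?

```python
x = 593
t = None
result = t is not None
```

x = 593; t = None; result = False

False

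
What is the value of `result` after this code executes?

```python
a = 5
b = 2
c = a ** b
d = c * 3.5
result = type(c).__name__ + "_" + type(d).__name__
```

a is int; b is int; c is int; d is float; result = 'int_float'

'int_float'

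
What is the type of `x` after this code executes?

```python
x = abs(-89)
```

abs() of int returns int

int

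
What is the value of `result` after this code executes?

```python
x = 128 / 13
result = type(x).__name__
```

x is float; result = 'float'

'float'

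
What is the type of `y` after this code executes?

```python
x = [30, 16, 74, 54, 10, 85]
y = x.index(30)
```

list.index() returns int

int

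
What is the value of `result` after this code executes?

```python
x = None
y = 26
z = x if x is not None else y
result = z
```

x = None; y = 26; z = 26; result = 26

26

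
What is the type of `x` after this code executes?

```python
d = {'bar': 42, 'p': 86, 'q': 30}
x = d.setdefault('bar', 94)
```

dict.setdefault() returns the (existing or default) value

int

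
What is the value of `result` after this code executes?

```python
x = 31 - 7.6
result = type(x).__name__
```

x is float; result = 'float'

'float'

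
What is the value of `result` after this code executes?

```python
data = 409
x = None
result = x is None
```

data = 409; x = None; result = True

True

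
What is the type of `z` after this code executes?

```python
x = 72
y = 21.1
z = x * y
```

int * float = float

float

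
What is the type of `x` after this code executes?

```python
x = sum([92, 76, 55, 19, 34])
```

sum() of ints returns int

int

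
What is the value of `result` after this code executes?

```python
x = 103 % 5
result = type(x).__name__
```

x is int; result = 'int'

'int'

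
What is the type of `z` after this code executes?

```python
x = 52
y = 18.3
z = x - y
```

int - float = float

float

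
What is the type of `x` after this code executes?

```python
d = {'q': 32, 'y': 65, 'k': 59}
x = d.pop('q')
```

dict.pop() returns the value

int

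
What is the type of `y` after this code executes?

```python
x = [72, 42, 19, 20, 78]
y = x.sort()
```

list.sort() returns None (mutates in place)

NoneType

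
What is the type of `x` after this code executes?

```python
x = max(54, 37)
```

max() of ints returns int

int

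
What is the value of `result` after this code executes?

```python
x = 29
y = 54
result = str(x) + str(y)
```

x = 29; y = 54; result = '2954'

'2954'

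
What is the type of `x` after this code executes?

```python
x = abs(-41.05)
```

abs() of float returns float

float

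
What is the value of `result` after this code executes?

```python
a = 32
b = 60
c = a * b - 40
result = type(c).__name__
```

a is int; b is int; c is int; result = 'int'

'int'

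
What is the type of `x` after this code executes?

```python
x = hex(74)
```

hex() returns str representation

str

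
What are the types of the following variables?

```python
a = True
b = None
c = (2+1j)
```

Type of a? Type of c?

a is assigned the constant True, which has type bool; c is assigned (2+1j), an int plus an imaginary literal (j suffix), which evaluates to complex

bool, complex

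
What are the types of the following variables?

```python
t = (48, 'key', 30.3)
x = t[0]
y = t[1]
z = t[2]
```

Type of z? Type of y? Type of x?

tuple[2] is float; tuple[1] is str; tuple[0] is int

float, str, int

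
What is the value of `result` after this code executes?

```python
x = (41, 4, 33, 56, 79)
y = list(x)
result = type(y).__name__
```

x is tuple; y is list; result = 'list'

'list'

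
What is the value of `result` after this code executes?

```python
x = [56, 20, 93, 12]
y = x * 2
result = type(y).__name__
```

x is list; y is list; result = 'list'

'list'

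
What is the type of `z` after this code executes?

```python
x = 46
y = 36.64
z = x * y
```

int * float = float

float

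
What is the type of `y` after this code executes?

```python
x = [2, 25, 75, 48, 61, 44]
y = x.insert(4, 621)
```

list.insert() returns None

NoneType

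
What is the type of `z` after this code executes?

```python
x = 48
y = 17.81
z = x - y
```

int - float = float

float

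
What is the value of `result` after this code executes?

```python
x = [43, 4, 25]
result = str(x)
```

x = [43, 4, 25]; result = '[43, 4, 25]'

'[43, 4, 25]'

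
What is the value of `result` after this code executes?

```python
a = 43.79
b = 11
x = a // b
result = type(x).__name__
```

a is float; b is int; x is float; result = 'float'

'float'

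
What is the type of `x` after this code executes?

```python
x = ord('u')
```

ord() returns int (code point)

int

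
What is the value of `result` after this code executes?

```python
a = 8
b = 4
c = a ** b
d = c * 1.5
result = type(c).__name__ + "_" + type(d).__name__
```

a is int; b is int; c is int; d is float; result = 'int_float'

'int_float'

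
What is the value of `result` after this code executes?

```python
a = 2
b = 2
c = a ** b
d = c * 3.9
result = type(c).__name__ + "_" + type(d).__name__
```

a is int; b is int; c is int; d is float; result = 'int_float'

'int_float'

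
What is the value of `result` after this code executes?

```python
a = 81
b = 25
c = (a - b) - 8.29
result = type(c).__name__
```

a is int; b is int; c is float; result = 'float'

'float'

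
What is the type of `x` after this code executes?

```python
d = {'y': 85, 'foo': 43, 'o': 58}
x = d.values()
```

.values() returns dict_values view

dict_values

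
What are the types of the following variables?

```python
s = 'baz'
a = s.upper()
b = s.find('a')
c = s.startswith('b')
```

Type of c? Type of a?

startswith() returns bool; upper() returns str

bool, str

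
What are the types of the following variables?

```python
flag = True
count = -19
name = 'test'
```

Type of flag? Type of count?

flag is assigned the constant True, which has type bool; count is assigned a bare integer (no decimal point), so it is an int

bool, int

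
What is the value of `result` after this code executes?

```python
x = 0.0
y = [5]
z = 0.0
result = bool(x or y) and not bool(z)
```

x = 0.0; y = [5]; z = 0.0; result = True

True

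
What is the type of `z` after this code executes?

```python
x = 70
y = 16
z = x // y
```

int // int = int

int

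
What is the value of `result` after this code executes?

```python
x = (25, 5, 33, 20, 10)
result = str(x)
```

x = (25, 5, 33, 20, 10); result = '(25, 5, 33, 20, 10)'

'(25, 5, 33, 20, 10)'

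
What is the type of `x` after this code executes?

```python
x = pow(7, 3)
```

pow(int, int) returns int

int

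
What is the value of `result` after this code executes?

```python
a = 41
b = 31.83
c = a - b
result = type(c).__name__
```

a is int; b is float; c is float; result = 'float'

'float'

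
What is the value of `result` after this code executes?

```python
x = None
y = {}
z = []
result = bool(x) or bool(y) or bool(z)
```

x = None; y = {}; z = []; result = False

False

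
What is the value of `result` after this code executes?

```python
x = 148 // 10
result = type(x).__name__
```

x is int; result = 'int'

'int'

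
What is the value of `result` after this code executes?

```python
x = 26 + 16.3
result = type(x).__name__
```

x is float; result = 'float'

'float'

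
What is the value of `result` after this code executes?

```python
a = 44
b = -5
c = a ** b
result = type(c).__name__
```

a is int; b is int; c is float; result = 'float'

'float'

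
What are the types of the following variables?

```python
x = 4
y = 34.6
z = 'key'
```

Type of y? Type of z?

y is assigned a number with a decimal point, so it is a float; z is assigned a quoted string literal, so it is a str

float, str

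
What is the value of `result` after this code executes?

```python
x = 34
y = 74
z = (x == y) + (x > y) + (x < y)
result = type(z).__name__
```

x is int; y is int; z is int; result = 'int'

'int'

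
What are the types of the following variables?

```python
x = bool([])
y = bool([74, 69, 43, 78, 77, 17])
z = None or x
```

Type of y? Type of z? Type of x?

bool() returns bool; None or bool returns the bool; bool() returns bool

bool, bool, bool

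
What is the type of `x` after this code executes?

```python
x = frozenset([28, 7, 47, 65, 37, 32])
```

frozenset() returns frozenset

frozenset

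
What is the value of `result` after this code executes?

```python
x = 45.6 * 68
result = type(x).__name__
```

x is float; result = 'float'

'float'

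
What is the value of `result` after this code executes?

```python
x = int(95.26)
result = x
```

x = 95; result = 95

95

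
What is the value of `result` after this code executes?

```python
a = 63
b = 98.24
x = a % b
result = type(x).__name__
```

a is int; b is float; x is float; result = 'float'

'float'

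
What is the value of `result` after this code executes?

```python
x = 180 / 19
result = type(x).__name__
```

x is float; result = 'float'

'float'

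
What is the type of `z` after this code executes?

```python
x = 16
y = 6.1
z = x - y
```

int - float = float

float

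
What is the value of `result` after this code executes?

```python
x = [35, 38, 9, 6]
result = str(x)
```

x = [35, 38, 9, 6]; result = '[35, 38, 9, 6]'

'[35, 38, 9, 6]'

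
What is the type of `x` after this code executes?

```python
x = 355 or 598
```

'or' returns first truthy value (int)

int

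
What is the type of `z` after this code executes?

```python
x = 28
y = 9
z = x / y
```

int / int = float

float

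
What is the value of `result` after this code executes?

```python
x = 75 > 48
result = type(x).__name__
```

x is bool; result = 'bool'

'bool'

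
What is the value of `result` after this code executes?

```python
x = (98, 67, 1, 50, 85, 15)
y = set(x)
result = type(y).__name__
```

x is tuple; y is set; result = 'set'

'set'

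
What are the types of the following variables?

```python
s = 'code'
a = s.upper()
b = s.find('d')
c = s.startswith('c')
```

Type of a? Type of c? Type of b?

upper() returns str; startswith() returns bool; find() returns int

str, bool, int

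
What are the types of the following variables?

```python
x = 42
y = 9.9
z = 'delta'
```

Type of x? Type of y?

x is assigned a bare integer (no decimal point), so it is an int; y is assigned a number with a decimal point, so it is a float

int, float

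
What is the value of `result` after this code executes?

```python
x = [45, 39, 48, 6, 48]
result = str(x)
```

x = [45, 39, 48, 6, 48]; result = '[45, 39, 48, 6, 48]'

'[45, 39, 48, 6, 48]'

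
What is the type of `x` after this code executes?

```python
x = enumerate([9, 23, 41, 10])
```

enumerate() returns an enumerate object

enumerate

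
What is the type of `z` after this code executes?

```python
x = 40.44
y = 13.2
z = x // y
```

float // float = float

float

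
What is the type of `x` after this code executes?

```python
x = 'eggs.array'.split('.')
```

str.split() returns list

list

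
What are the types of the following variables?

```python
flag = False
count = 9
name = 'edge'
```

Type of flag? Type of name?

flag is assigned the constant False, which has type bool; name is assigned a quoted string literal, so it is a str

bool, str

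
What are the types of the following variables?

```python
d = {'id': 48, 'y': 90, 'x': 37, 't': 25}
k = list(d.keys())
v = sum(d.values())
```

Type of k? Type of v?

list() converts to list; sum of ints is int

list, int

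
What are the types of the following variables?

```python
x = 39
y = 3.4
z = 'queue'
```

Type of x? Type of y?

x is assigned a bare integer (no decimal point), so it is an int; y is assigned a number with a decimal point, so it is a float

int, float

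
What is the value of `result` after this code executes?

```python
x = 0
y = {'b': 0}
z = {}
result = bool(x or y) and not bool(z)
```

x = 0; y = {'b': 0}; z = {}; result = True

True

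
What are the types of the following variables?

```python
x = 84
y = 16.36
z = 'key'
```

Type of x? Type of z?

x is assigned a bare integer (no decimal point), so it is an int; z is assigned a quoted string literal, so it is a str

int, str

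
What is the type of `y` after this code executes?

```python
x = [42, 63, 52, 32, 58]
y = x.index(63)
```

list.index() returns int

int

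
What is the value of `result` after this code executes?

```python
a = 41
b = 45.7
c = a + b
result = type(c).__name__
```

a is int; b is float; c is float; result = 'float'

'float'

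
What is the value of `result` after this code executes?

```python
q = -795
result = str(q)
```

q = -795; result = '-795'

'-795'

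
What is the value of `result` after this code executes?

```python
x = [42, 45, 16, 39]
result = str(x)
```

x = [42, 45, 16, 39]; result = '[42, 45, 16, 39]'

'[42, 45, 16, 39]'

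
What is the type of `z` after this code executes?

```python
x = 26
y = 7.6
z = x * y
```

int * float = float

float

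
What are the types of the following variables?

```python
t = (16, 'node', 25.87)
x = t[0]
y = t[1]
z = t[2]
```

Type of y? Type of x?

tuple[1] is str; tuple[0] is int

str, int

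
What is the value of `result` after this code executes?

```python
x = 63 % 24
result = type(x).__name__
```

x is int; result = 'int'

'int'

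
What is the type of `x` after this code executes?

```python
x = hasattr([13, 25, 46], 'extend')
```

hasattr() returns bool

bool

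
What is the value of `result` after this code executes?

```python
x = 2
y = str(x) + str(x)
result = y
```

x = 2; y = '22'; result = '22'

'22'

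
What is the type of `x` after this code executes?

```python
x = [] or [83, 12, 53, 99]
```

'or' returns first truthy value (list)

list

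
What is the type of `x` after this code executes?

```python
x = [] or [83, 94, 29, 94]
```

'or' returns first truthy value (list)

list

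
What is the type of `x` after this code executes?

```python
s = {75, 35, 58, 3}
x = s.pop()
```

Popping from set[int] returns int

int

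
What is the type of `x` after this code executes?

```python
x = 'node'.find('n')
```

str.find() returns int index

int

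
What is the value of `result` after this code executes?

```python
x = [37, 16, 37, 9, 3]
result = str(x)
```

x = [37, 16, 37, 9, 3]; result = '[37, 16, 37, 9, 3]'

'[37, 16, 37, 9, 3]'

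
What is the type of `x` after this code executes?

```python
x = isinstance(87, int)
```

isinstance() returns bool

bool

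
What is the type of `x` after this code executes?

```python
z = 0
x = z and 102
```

'and' returns first falsy value (0 is int)

int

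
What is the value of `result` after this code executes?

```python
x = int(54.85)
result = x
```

x = 54; result = 54

54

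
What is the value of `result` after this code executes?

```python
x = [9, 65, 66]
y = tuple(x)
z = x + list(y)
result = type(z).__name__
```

x is list; y is tuple; z is list; result = 'list'

'list'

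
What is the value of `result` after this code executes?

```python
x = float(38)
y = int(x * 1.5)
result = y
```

x = 38.0; y = 57; result = 57

57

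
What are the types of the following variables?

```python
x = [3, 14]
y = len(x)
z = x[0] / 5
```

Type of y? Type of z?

len() returns int; int / int = float

int, float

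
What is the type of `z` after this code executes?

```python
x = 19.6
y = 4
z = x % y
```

float % int = float

float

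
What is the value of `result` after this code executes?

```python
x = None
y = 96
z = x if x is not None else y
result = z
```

x = None; y = 96; z = 96; result = 96

96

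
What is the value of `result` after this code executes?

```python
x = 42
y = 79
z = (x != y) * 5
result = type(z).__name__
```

x is int; y is int; z is int; result = 'int'

'int'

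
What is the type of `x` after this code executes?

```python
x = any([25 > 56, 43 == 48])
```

any() returns bool

bool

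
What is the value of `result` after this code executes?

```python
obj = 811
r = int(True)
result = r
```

obj = 811; r = 1; result = 1

1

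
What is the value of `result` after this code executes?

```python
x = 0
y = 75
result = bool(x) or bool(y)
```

x = 0; y = 75; result = True

True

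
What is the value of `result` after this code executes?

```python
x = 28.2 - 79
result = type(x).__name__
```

x is float; result = 'float'

'float'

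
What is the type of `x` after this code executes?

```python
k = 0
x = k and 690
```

'and' returns first falsy value (0 is int)

int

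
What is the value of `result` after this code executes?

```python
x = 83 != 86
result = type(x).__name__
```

x is bool; result = 'bool'

'bool'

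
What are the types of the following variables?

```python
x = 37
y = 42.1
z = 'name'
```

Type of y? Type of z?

y is assigned a number with a decimal point, so it is a float; z is assigned a quoted string literal, so it is a str

float, str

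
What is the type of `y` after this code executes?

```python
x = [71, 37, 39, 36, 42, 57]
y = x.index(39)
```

list.index() returns int

int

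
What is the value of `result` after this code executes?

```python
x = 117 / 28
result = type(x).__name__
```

x is float; result = 'float'

'float'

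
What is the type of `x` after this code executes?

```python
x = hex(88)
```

hex() returns str representation

str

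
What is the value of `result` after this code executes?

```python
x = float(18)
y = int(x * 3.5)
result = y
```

x = 18.0; y = 63; result = 63

63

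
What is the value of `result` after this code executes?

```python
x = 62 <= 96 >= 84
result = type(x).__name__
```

x is bool; result = 'bool'

'bool'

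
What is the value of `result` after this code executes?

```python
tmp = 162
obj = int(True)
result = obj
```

tmp = 162; obj = 1; result = 1

1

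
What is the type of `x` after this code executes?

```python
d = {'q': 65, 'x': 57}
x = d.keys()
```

.keys() returns dict_keys view

dict_keys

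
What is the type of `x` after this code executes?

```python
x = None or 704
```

'or' with None returns the other truthy value

int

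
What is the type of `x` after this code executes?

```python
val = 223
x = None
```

None has type NoneType

NoneType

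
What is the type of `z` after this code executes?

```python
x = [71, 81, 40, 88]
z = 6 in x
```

'in' operator returns bool

bool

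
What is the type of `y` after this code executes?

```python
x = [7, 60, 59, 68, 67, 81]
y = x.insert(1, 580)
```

list.insert() returns None

NoneType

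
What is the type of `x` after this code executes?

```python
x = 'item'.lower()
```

str.lower() returns str

str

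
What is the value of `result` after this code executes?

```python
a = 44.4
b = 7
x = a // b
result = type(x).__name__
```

a is float; b is int; x is float; result = 'float'

'float'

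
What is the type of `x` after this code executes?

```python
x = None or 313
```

'or' with None returns the other truthy value

int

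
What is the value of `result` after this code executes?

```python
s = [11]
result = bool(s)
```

s = [11]; result = True

True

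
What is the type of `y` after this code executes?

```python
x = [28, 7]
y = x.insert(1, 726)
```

list.insert() returns None

NoneType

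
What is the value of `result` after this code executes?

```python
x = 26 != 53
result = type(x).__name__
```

x is bool; result = 'bool'

'bool'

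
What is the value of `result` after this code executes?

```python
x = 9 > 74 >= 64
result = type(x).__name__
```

x is bool; result = 'bool'

'bool'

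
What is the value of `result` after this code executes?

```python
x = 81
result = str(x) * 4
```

x = 81; result = '81818181'

'81818181'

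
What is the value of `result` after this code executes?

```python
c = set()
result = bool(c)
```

c = set(); result = False

False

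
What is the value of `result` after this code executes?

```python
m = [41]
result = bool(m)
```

m = [41]; result = True

True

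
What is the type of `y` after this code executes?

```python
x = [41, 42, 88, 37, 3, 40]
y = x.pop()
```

list.pop() returns the popped element

int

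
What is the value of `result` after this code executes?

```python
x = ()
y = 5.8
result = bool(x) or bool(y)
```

x = (); y = 5.8; result = True

True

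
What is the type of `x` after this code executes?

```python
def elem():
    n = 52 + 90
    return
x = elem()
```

Bare return returns None

NoneType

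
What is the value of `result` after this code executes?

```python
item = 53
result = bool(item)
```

item = 53; result = True

True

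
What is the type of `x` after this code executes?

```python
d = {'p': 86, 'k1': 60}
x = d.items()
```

dict.items() returns dict_items view

dict_items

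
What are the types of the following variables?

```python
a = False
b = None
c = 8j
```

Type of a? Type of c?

a is assigned the constant False, which has type bool; c is assigned 8j, an imaginary literal (j suffix), which has type complex

bool, complex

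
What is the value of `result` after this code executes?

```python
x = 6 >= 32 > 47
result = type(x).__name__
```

x is bool; result = 'bool'

'bool'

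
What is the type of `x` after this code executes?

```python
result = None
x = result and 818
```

'and' returns first falsy value (None)

NoneType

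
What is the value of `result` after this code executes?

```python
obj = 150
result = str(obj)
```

obj = 150; result = '150'

'150'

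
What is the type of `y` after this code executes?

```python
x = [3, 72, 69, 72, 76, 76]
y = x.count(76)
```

list.count() returns int

int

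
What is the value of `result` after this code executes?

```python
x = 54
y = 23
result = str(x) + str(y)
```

x = 54; y = 23; result = '5423'

'5423'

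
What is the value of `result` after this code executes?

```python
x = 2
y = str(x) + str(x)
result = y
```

x = 2; y = '22'; result = '22'

'22'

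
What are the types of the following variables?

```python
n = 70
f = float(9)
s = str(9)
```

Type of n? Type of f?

n is assigned a bare integer (no decimal point), so it is an int; f is assigned the result of calling float(), which returns a float

int, float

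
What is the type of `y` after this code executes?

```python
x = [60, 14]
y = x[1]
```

Indexing list[int] returns int

int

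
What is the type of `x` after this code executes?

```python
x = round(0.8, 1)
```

round() with decimal places returns float

float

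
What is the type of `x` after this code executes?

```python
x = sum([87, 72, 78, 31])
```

sum() of ints returns int

int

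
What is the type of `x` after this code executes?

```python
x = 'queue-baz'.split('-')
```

str.split() returns list

list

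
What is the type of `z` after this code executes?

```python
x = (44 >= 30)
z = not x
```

'not' returns bool

bool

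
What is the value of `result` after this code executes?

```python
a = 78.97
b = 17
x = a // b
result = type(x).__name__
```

a is float; b is int; x is float; result = 'float'

'float'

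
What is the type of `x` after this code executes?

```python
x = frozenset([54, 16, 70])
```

frozenset() returns frozenset

frozenset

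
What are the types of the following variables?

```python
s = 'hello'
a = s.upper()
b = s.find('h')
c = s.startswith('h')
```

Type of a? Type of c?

upper() returns str; startswith() returns bool

str, bool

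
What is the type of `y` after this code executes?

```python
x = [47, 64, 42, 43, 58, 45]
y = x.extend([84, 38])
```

list.extend() returns None

NoneType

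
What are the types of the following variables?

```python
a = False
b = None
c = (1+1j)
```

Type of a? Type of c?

a is assigned the constant False, which has type bool; c is assigned (1+1j), an int plus an imaginary literal (j suffix), which evaluates to complex

bool, complex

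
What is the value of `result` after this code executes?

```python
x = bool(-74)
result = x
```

x = True; result = True

True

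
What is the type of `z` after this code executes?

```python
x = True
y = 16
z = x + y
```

bool + int = int (bool is subclass of int)

int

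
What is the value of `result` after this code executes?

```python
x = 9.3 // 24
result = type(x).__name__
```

x is float; result = 'float'

'float'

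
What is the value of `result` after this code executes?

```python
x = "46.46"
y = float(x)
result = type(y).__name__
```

x is str; y is float; result = 'float'

'float'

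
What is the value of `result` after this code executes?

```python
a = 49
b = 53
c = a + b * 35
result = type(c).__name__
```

a is int; b is int; c is int; result = 'int'

'int'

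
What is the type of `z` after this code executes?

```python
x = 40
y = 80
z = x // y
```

int // int = int

int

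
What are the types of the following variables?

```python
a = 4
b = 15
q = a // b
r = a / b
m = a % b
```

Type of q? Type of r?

// returns int; / returns float

int, float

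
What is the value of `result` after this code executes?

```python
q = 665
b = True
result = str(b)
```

q = 665; b = True; result = 'True'

'True'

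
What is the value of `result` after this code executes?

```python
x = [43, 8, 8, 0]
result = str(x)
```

x = [43, 8, 8, 0]; result = '[43, 8, 8, 0]'

'[43, 8, 8, 0]'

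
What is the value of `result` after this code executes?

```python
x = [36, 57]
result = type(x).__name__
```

x is list; result = 'list'

'list'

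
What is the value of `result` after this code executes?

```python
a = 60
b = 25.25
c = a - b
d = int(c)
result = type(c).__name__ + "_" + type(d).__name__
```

a is int; b is float; c is float; d is int; result = 'float_int'

'float_int'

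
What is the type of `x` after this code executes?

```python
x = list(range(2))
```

list(range()) returns list

list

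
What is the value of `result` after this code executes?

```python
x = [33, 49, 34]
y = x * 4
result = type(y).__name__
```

x is list; y is list; result = 'list'

'list'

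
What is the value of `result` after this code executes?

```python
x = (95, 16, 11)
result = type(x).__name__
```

x is tuple; result = 'tuple'

'tuple'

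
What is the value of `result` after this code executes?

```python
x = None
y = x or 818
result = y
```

x = None; y = 818; result = 818

818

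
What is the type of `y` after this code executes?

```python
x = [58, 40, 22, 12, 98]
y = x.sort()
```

list.sort() returns None (mutates in place)

NoneType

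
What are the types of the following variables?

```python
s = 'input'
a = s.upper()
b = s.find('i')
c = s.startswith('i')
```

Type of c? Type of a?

startswith() returns bool; upper() returns str

bool, str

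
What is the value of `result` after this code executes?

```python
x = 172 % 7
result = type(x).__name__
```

x is int; result = 'int'

'int'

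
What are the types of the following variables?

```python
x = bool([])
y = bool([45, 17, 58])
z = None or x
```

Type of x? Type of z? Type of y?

bool() returns bool; None or bool returns the bool; bool() returns bool

bool, bool, bool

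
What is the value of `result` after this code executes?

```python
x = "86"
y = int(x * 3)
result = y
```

x = '86'; y = 868686; result = 868686

868686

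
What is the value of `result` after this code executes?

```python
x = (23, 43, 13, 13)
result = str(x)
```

x = (23, 43, 13, 13); result = '(23, 43, 13, 13)'

'(23, 43, 13, 13)'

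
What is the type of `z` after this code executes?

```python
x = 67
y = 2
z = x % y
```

int % int = int

int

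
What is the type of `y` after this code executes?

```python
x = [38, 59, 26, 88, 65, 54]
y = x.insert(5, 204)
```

list.insert() returns None

NoneType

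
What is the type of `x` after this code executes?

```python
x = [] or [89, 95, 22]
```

'or' returns first truthy value (list)

list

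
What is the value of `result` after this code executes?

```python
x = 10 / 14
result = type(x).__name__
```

x is float; result = 'float'

'float'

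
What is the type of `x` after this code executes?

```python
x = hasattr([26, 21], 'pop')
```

hasattr() returns bool

bool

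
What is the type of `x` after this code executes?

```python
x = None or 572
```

'or' with None returns the other truthy value

int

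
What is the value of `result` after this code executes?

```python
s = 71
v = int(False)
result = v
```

s = 71; v = 0; result = 0

0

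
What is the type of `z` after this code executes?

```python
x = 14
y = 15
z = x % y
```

int % int = int

int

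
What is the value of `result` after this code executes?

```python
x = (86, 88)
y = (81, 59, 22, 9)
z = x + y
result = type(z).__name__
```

x is tuple; y is tuple; z is tuple; result = 'tuple'

'tuple'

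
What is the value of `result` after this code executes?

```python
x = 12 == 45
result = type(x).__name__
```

x is bool; result = 'bool'

'bool'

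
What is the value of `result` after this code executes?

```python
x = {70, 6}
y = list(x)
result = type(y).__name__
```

x is set; y is list; result = 'list'

'list'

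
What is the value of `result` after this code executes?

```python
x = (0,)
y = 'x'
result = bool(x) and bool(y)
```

x = (0,); y = 'x'; result = True

True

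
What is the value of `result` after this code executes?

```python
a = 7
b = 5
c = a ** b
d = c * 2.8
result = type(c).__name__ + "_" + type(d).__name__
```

a is int; b is int; c is int; d is float; result = 'int_float'

'int_float'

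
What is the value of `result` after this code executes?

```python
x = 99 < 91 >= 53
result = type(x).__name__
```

x is bool; result = 'bool'

'bool'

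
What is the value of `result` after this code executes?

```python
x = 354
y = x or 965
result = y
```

x = 354; y = 354; result = 354

354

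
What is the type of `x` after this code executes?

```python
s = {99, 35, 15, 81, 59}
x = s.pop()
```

Popping from set[int] returns int

int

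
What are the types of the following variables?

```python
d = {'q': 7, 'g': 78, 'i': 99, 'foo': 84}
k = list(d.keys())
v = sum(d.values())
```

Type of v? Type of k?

sum of ints is int; list() converts to list

int, list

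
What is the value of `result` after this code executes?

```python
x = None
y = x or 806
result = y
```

x = None; y = 806; result = 806

806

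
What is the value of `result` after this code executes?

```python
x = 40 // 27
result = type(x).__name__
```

x is int; result = 'int'

'int'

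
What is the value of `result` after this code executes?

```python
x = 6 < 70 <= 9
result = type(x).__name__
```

x is bool; result = 'bool'

'bool'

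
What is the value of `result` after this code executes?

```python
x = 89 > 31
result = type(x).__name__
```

x is bool; result = 'bool'

'bool'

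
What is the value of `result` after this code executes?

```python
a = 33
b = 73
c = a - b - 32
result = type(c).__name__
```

a is int; b is int; c is int; result = 'int'

'int'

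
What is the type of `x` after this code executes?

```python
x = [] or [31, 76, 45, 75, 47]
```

'or' returns first truthy value (list)

list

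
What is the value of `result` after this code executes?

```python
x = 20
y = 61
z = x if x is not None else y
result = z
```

x = 20; y = 61; z = 20; result = 20

20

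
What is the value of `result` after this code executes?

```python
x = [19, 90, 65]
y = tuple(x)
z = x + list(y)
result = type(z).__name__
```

x is list; y is tuple; z is list; result = 'list'

'list'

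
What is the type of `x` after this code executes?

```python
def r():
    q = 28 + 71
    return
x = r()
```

Bare return returns None

NoneType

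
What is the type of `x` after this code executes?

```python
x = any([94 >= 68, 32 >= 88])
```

any() returns bool

bool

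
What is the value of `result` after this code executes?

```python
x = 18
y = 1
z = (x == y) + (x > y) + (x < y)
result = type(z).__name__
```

x is int; y is int; z is int; result = 'int'

'int'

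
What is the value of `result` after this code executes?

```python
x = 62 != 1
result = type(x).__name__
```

x is bool; result = 'bool'

'bool'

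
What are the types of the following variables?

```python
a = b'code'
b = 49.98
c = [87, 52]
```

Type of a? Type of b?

a is assigned a bytes literal (b'...' prefix); b is assigned a number with a decimal point, so it is a float

bytes, float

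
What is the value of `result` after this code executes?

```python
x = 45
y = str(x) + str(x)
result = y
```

x = 45; y = '4545'; result = '4545'

'4545'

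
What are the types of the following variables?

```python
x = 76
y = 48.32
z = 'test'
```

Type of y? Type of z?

y is assigned a number with a decimal point, so it is a float; z is assigned a quoted string literal, so it is a str

float, str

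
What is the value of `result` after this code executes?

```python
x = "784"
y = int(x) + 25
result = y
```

x = '784'; y = 809; result = 809

809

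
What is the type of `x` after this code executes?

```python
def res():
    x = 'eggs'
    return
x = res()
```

Bare return returns None

NoneType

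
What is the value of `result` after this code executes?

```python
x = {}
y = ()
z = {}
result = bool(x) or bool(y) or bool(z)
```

x = {}; y = (); z = {}; result = False

False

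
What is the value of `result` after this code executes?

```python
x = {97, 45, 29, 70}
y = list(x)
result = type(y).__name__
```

x is set; y is list; result = 'list'

'list'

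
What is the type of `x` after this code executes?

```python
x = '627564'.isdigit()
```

str.isdigit() returns bool

bool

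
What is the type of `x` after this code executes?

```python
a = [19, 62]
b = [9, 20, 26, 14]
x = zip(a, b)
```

zip() returns a zip object

zip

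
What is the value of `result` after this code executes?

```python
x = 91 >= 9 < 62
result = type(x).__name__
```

x is bool; result = 'bool'

'bool'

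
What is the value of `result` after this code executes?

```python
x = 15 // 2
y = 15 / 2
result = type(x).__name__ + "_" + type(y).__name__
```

x is int; y is float; result = 'int_float'

'int_float'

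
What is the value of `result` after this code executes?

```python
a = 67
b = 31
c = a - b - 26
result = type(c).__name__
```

a is int; b is int; c is int; result = 'int'

'int'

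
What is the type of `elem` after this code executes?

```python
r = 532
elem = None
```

None has type NoneType

NoneType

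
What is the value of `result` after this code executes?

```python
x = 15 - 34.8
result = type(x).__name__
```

x is float; result = 'float'

'float'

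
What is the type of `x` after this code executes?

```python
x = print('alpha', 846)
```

print() returns None

NoneType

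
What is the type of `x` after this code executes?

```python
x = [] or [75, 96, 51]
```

'or' returns first truthy value (list)

list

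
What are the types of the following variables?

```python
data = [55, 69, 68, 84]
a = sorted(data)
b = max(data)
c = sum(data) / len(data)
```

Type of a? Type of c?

sorted() returns list; int / int = float

list, float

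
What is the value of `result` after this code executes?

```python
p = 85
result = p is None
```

p = 85; result = False

False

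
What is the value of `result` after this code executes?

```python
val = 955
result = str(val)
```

val = 955; result = '955'

'955'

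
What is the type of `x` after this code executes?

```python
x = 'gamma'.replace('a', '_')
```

str.replace() returns str

str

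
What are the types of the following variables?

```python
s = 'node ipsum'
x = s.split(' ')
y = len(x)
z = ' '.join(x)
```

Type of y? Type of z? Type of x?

len() returns int; str.join() returns str; str.split() returns list

int, str, list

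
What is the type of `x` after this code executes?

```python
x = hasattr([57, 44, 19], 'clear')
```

hasattr() returns bool

bool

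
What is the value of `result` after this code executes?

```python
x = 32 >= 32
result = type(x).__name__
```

x is bool; result = 'bool'

'bool'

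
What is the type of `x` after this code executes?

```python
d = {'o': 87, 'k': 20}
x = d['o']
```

Accessing dict[str, int] with str key returns int

int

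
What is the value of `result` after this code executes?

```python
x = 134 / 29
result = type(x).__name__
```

x is float; result = 'float'

'float'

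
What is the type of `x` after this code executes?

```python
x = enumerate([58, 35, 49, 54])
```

enumerate() returns an enumerate object

enumerate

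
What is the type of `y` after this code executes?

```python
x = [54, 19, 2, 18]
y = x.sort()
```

list.sort() returns None (mutates in place)

NoneType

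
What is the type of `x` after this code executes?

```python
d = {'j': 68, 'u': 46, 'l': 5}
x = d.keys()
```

.keys() returns dict_keys view

dict_keys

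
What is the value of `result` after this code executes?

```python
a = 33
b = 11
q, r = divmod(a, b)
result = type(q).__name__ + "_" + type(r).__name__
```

a is int; b is int; q is int; r is int; result = 'int_int'

'int_int'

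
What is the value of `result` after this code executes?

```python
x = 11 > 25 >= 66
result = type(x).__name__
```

x is bool; result = 'bool'

'bool'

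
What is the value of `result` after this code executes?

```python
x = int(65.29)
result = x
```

x = 65; result = 65

65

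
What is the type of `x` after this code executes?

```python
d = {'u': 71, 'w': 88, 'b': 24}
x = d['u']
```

Accessing dict[str, int] with str key returns int

int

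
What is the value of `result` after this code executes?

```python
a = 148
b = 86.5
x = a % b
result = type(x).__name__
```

a is int; b is float; x is float; result = 'float'

'float'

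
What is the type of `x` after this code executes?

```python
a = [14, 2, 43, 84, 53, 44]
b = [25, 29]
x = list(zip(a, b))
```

list(zip()) returns a list of tuples

list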